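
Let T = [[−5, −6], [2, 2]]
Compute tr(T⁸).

257

tr T = −3 and det T = 2, so the characteristic polynomial is λ² − (−3)λ + (2) with roots −1 and −2.
Eigenvectors give P = [[−3, −2], [2, 1]] with P⁻¹ = [[1, 2], [−2, −3]], and T = P·diag(−1, −2)·P⁻¹.
Then T⁸ = P·diag(1, 256)·P⁻¹ = [[−3, −512], [2, 256]] · [[1, 2], [−2, −3]] = [[1021, 1530], [−510, −764]].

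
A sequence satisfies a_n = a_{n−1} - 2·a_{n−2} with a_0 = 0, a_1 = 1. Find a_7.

7

With companion matrix T = [[1, -2], [1, 0]], [a_n, a_{n−1}]ᵀ = T·[a_{n−1}, a_{n−2}]ᵀ, so [a_7, a_6]ᵀ = T⁶·[a_1, a_0]ᵀ.
T⁶ = [[7, -10], [5, 2]], giving [a_7, a_6]ᵀ = [[7], [5]].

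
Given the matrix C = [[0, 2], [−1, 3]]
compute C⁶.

tr C = 3 and det C = 2, so the characteristic polynomial is λ² − (3)λ + (2) with roots 2 and 1.
Eigenvectors give P = [[−1, 2], [−1, 1]] with P⁻¹ = [[1, −2], [1, −1]], and C = P·diag(2, 1)·P⁻¹.
Then C⁶ = P·diag(64, 1)·P⁻¹ = [[−64, 2], [−64, 1]] · [[1, −2], [1, −1]] = [[−62, 126], [−63, 127]].

[[−62, 126], [−63, 127]]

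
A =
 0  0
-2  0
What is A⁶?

A is strictly triangular, hence nilpotent: A² = 0, so A⁶ = 0.

[[0, 0], [0, 0]]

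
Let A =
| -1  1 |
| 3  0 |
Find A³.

[[-7, 4], [12, -3]]

A² = [[4, -1], [-3, 3]]
A³ = [[-7, 4], [12, -3]]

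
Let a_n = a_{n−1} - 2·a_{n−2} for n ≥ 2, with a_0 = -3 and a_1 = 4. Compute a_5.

-22

With companion matrix C = [[1, -2], [1, 0]], [a_n, a_{n−1}]ᵀ = C·[a_{n−1}, a_{n−2}]ᵀ, so [a_5, a_4]ᵀ = C⁴·[a_1, a_0]ᵀ.
C⁴ = [[-1, 6], [-3, 2]], giving [a_5, a_4]ᵀ = [[-22], [-18]].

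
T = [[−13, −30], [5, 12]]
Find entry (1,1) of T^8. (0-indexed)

−12354

tr T = −1 and det T = −6, so the characteristic polynomial is λ² − (−1)λ + (−6) with roots −3 and 2.
Eigenvectors give P = [[−3, −2], [1, 1]] with P⁻¹ = [[−1, −2], [1, 3]], and T = P·diag(−3, 2)·P⁻¹.
Then T^8 = P·diag(6561, 256)·P⁻¹ = [[−19683, −512], [6561, 256]] · [[−1, −2], [1, 3]] = [[19171, 37830], [−6305, −12354]].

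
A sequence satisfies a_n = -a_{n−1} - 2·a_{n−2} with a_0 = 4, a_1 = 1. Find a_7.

With companion matrix Q = [[-1, -2], [1, 0]], [a_n, a_{n−1}]ᵀ = Q·[a_{n−1}, a_{n−2}]ᵀ, so [a_7, a_6]ᵀ = Q⁶·[a_1, a_0]ᵀ.
Q⁶ = [[7, 10], [-5, 2]], giving [a_7, a_6]ᵀ = [[47], [3]].

47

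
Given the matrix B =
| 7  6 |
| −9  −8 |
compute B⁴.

tr B = −1 and det B = −2, so the characteristic polynomial is λ² − (−1)λ + (−2) with roots 1 and −2.
Eigenvectors give P = [[1, 2], [−1, −3]] with P⁻¹ = [[3, 2], [−1, −1]], and B = P·diag(1, −2)·P⁻¹.
Then B⁴ = P·diag(1, 16)·P⁻¹ = [[1, 32], [−1, −48]] · [[3, 2], [−1, −1]] = [[−29, −30], [45, 46]].

[[−29, −30], [45, 46]]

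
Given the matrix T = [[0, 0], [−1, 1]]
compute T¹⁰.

[[0, 0], [−1, 1]]

T² = T (a projection; rank 1, trace 1), so T¹⁰ = T.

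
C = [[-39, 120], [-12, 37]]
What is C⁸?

[[65601, -196800], [19680, -59039]]

tr C = -2 and det C = -3, so the characteristic polynomial is λ² − (-2)λ + (-3) with roots -3 and 1.
Eigenvectors give P = [[10, 3], [3, 1]] with P⁻¹ = [[1, -3], [-3, 10]], and C = P·diag(-3, 1)·P⁻¹.
Then C⁸ = P·diag(6561, 1)·P⁻¹ = [[65610, 3], [19683, 1]] · [[1, -3], [-3, 10]] = [[65601, -196800], [19680, -59039]].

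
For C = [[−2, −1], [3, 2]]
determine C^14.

[[1, 0], [0, 1]]

C² = I (check: tr C = 0 and det C = −1), so C^14 = I since 14 is even.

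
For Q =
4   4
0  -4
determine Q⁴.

Q² = [[16, 0], [0, 16]]
Q³ = [[64, 64], [0, -64]]
Q⁴ = [[256, 0], [0, 256]]

[[256, 0], [0, 256]]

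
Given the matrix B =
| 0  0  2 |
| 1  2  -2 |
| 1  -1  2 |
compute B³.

B² = [[2, -2, 4], [0, 6, -6], [1, -4, 8]]
B³ = [[2, -8, 16], [0, 18, -24], [4, -16, 26]]

[[2, -8, 16], [0, 18, -24], [4, -16, 26]]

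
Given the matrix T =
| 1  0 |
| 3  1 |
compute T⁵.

T = I + N where N = [[0, 0], [3, 0]] is strictly lower-triangular, so N² = 0.
(I + N)⁵ = I + 5·N = [[1, 0], [15, 1]].

[[1, 0], [15, 1]]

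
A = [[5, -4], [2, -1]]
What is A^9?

tr A = 4 and det A = 3, so the characteristic polynomial is λ² − (4)λ + (3) with roots 1 and 3.
Eigenvectors give P = [[-1, 2], [-1, 1]] with P⁻¹ = [[1, -2], [1, -1]], and A = P·diag(1, 3)·P⁻¹.
Then A^9 = P·diag(1, 19683)·P⁻¹ = [[-1, 39366], [-1, 19683]] · [[1, -2], [1, -1]] = [[39365, -39364], [19682, -19681]].

[[39365, -39364], [19682, -19681]]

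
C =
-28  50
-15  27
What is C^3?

[[-202, 350], [-105, 183]]

tr C = -1 and det C = -6, so the characteristic polynomial is λ² − (-1)λ + (-6) with roots -3 and 2.
Eigenvectors give P = [[-2, 5], [-1, 3]] with P⁻¹ = [[-3, 5], [-1, 2]], and C = P·diag(-3, 2)·P⁻¹.
Then C^3 = P·diag(-27, 8)·P⁻¹ = [[54, 40], [27, 24]] · [[-3, 5], [-1, 2]] = [[-202, 350], [-105, 183]].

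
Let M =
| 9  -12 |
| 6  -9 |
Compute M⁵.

tr M = 0 and det M = -9, so the characteristic polynomial is λ² − (0)λ + (-9) with roots -3 and 3.
Eigenvectors give P = [[1, 2], [1, 1]] with P⁻¹ = [[-1, 2], [1, -1]], and M = P·diag(-3, 3)·P⁻¹.
Then M⁵ = P·diag(-243, 243)·P⁻¹ = [[-243, 486], [-243, 243]] · [[-1, 2], [1, -1]] = [[729, -972], [486, -729]].

[[729, -972], [486, -729]]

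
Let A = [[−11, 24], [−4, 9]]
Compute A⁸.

[[19681, −39360], [6560, −13119]]

tr A = −2 and det A = −3, so the characteristic polynomial is λ² − (−2)λ + (−3) with roots −3 and 1.
Eigenvectors give P = [[3, −2], [1, −1]] with P⁻¹ = [[1, −2], [1, −3]], and A = P·diag(−3, 1)·P⁻¹.
Then A⁸ = P·diag(6561, 1)·P⁻¹ = [[19683, −2], [6561, −1]] · [[1, −2], [1, −3]] = [[19681, −39360], [6560, −13119]].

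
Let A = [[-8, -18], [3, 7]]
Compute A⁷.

[[-386, -774], [129, 259]]

tr A = -1 and det A = -2, so the characteristic polynomial is λ² − (-1)λ + (-2) with roots -2 and 1.
Eigenvectors give P = [[3, -2], [-1, 1]] with P⁻¹ = [[1, 2], [1, 3]], and A = P·diag(-2, 1)·P⁻¹.
Then A⁷ = P·diag(-128, 1)·P⁻¹ = [[-384, -2], [128, 1]] · [[1, 2], [1, 3]] = [[-386, -774], [129, 259]].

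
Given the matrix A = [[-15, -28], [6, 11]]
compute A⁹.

[[-137775, -275548], [59046, 118091]]

tr A = -4 and det A = 3, so the characteristic polynomial is λ² − (-4)λ + (3) with roots -3 and -1.
Eigenvectors give P = [[7, -2], [-3, 1]] with P⁻¹ = [[1, 2], [3, 7]], and A = P·diag(-3, -1)·P⁻¹.
Then A⁹ = P·diag(-19683, -1)·P⁻¹ = [[-137781, 2], [59049, -1]] · [[1, 2], [3, 7]] = [[-137775, -275548], [59046, 118091]].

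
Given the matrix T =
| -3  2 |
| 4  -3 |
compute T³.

T² = [[17, -12], [-24, 17]]
T³ = [[-99, 70], [140, -99]]

[[-99, 70], [140, -99]]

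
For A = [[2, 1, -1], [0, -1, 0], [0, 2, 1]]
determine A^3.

[[8, -1, -7], [0, -1, 0], [0, 2, 1]]

A^2 = [[4, -1, -3], [0, 1, 0], [0, 0, 1]]
A^3 = [[8, -1, -7], [0, -1, 0], [0, 2, 1]]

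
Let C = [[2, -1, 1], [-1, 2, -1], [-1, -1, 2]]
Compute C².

[[4, -5, 5], [-3, 6, -5], [-3, -3, 4]]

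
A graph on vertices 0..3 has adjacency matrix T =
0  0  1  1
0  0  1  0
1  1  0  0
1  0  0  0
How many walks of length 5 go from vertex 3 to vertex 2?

0

The number of length-5 walks from vertex 3 to vertex 2 is entry (3,2) of T^5, where T is the adjacency matrix.
T^2 = [[2, 1, 0, 0], [1, 1, 0, 0], [0, 0, 2, 1], [0, 0, 1, 1]]
T^3 = [[0, 0, 3, 2], [0, 0, 2, 1], [3, 2, 0, 0], [2, 1, 0, 0]]
T^4 = [[5, 3, 0, 0], [3, 2, 0, 0], [0, 0, 5, 3], [0, 0, 3, 2]]
T^5 = [[0, 0, 8, 5], [0, 0, 5, 3], [8, 5, 0, 0], [5, 3, 0, 0]]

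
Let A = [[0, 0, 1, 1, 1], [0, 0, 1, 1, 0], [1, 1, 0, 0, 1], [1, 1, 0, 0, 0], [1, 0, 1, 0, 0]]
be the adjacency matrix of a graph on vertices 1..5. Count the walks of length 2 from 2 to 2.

The number of length-2 walks from vertex 2 to vertex 2 is entry (2,2) of A², where A is the adjacency matrix.
A² = [[3, 2, 1, 0, 1], [2, 2, 0, 0, 1], [1, 0, 3, 2, 1], [0, 0, 2, 2, 1], [1, 1, 1, 1, 2]]

2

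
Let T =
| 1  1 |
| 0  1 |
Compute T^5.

T = I + N where N = [[0, 1], [0, 0]] is strictly upper-triangular, so N^2 = 0.
(I + N)^5 = I + 5·N = [[1, 5], [0, 1]].

[[1, 5], [0, 1]]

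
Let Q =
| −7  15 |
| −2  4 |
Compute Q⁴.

[[91, −225], [30, −74]]

tr Q = −3 and det Q = 2, so the characteristic polynomial is λ² − (−3)λ + (2) with roots −2 and −1.
Eigenvectors give P = [[3, −5], [1, −2]] with P⁻¹ = [[2, −5], [1, −3]], and Q = P·diag(−2, −1)·P⁻¹.
Then Q⁴ = P·diag(16, 1)·P⁻¹ = [[48, −5], [16, −2]] · [[2, −5], [1, −3]] = [[91, −225], [30, −74]].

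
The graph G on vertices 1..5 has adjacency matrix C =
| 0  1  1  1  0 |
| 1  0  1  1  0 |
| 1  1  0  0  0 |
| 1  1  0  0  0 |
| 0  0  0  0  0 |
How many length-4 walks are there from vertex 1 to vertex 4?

9

The number of length-4 walks from vertex 1 to vertex 4 is entry (1,4) of C⁴, where C is the adjacency matrix.
C² = [[3, 2, 1, 1, 0], [2, 3, 1, 1, 0], [1, 1, 2, 2, 0], [1, 1, 2, 2, 0], [0, 0, 0, 0, 0]]
C³ = [[4, 5, 5, 5, 0], [5, 4, 5, 5, 0], [5, 5, 2, 2, 0], [5, 5, 2, 2, 0], [0, 0, 0, 0, 0]]
C⁴ = [[15, 14, 9, 9, 0], [14, 15, 9, 9, 0], [9, 9, 10, 10, 0], [9, 9, 10, 10, 0], [0, 0, 0, 0, 0]]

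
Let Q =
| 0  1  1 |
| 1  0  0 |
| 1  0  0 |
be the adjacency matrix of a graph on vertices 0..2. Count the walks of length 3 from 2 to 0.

2

The number of length-3 walks from vertex 2 to vertex 0 is entry (2,0) of Q³, where Q is the adjacency matrix.
Q² = [[2, 0, 0], [0, 1, 1], [0, 1, 1]]
Q³ = [[0, 2, 2], [2, 0, 0], [2, 0, 0]]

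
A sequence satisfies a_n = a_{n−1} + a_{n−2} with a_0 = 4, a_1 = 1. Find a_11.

With companion matrix C = [[1, 1], [1, 0]], [a_n, a_{n−1}]ᵀ = C·[a_{n−1}, a_{n−2}]ᵀ, so [a_11, a_10]ᵀ = C^10·[a_1, a_0]ᵀ.
C^10 = [[89, 55], [55, 34]], giving [a_11, a_10]ᵀ = [[309], [191]].

309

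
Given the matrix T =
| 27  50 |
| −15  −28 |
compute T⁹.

tr T = −1 and det T = −6, so the characteristic polynomial is λ² − (−1)λ + (−6) with roots −3 and 2.
Eigenvectors give P = [[−5, −2], [3, 1]] with P⁻¹ = [[1, 2], [−3, −5]], and T = P·diag(−3, 2)·P⁻¹.
Then T⁹ = P·diag(−19683, 512)·P⁻¹ = [[98415, −1024], [−59049, 512]] · [[1, 2], [−3, −5]] = [[101487, 201950], [−60585, −120658]].

[[101487, 201950], [−60585, −120658]]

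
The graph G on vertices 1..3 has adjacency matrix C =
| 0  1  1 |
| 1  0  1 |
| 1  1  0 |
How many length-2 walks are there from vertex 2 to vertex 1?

The number of length-2 walks from vertex 2 to vertex 1 is entry (2,1) of C², where C is the adjacency matrix.
C² = [[2, 1, 1], [1, 2, 1], [1, 1, 2]]

1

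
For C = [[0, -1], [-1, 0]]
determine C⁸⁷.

C² = I (check: tr C = 0 and det C = -1), so C⁸⁷ = C since 87 is odd.

[[0, -1], [-1, 0]]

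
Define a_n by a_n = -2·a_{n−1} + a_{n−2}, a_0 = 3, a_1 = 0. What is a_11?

-7134

With companion matrix M = [[-2, 1], [1, 0]], [a_n, a_{n−1}]ᵀ = M·[a_{n−1}, a_{n−2}]ᵀ, so [a_11, a_10]ᵀ = M^10·[a_1, a_0]ᵀ.
M^10 = [[5741, -2378], [-2378, 985]], giving [a_11, a_10]ᵀ = [[-7134], [2955]].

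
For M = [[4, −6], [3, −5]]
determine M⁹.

tr M = −1 and det M = −2, so the characteristic polynomial is λ² − (−1)λ + (−2) with roots −2 and 1.
Eigenvectors give P = [[−1, 2], [−1, 1]] with P⁻¹ = [[1, −2], [1, −1]], and M = P·diag(−2, 1)·P⁻¹.
Then M⁹ = P·diag(−512, 1)·P⁻¹ = [[512, 2], [512, 1]] · [[1, −2], [1, −1]] = [[514, −1026], [513, −1025]].

[[514, −1026], [513, −1025]]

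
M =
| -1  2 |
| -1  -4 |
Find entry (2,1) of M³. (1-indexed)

-19

tr M = -5 and det M = 6, so the characteristic polynomial is λ² − (-5)λ + (6) with roots -3 and -2.
Eigenvectors give P = [[-1, -2], [1, 1]] with P⁻¹ = [[1, 2], [-1, -1]], and M = P·diag(-3, -2)·P⁻¹.
Then M³ = P·diag(-27, -8)·P⁻¹ = [[27, 16], [-27, -8]] · [[1, 2], [-1, -1]] = [[11, 38], [-19, -46]].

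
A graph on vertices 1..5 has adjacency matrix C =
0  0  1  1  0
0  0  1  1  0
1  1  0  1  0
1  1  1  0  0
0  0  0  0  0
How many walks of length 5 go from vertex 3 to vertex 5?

0

The number of length-5 walks from vertex 3 to vertex 5 is entry (3,5) of C⁵, where C is the adjacency matrix.
C² = [[2, 2, 1, 1, 0], [2, 2, 1, 1, 0], [1, 1, 3, 2, 0], [1, 1, 2, 3, 0], [0, 0, 0, 0, 0]]
C³ = [[2, 2, 5, 5, 0], [2, 2, 5, 5, 0], [5, 5, 4, 5, 0], [5, 5, 5, 4, 0], [0, 0, 0, 0, 0]]
C⁴ = [[10, 10, 9, 9, 0], [10, 10, 9, 9, 0], [9, 9, 15, 14, 0], [9, 9, 14, 15, 0], [0, 0, 0, 0, 0]]
C⁵ = [[18, 18, 29, 29, 0], [18, 18, 29, 29, 0], [29, 29, 32, 33, 0], [29, 29, 33, 32, 0], [0, 0, 0, 0, 0]]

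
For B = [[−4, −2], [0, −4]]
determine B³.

B² = [[16, 16], [0, 16]]
B³ = [[−64, −96], [0, −64]]

[[−64, −96], [0, −64]]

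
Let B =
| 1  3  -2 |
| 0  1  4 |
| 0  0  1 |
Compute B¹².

[[1, 36, 768], [0, 1, 48], [0, 0, 1]]

B = I + N where N = [[0, 3, -2], [0, 0, 4], [0, 0, 0]] is strictly upper-triangular, so N³ = 0.
(I + N)¹² = I + 12·N + 66·N² = [[1, 36, 768], [0, 1, 48], [0, 0, 1]].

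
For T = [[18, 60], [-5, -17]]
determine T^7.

tr T = 1 and det T = -6, so the characteristic polynomial is λ² − (1)λ + (-6) with roots 3 and -2.
Eigenvectors give P = [[4, -3], [-1, 1]] with P⁻¹ = [[1, 3], [1, 4]], and T = P·diag(3, -2)·P⁻¹.
Then T^7 = P·diag(2187, -128)·P⁻¹ = [[8748, 384], [-2187, -128]] · [[1, 3], [1, 4]] = [[9132, 27780], [-2315, -7073]].

[[9132, 27780], [-2315, -7073]]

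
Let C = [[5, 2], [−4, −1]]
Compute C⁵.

[[485, 242], [−484, −241]]

tr C = 4 and det C = 3, so the characteristic polynomial is λ² − (4)λ + (3) with roots 3 and 1.
Eigenvectors give P = [[−1, −1], [1, 2]] with P⁻¹ = [[−2, −1], [1, 1]], and C = P·diag(3, 1)·P⁻¹.
Then C⁵ = P·diag(243, 1)·P⁻¹ = [[−243, −1], [243, 2]] · [[−2, −1], [1, 1]] = [[485, 242], [−484, −241]].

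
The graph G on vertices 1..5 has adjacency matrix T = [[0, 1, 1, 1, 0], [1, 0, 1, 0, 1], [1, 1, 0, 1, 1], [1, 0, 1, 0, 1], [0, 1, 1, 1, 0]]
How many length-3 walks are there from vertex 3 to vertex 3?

8

The number of length-3 walks from vertex 3 to vertex 3 is entry (3,3) of T^3, where T is the adjacency matrix.
T^2 = [[3, 1, 2, 1, 3], [1, 3, 2, 3, 1], [2, 2, 4, 2, 2], [1, 3, 2, 3, 1], [3, 1, 2, 1, 3]]
T^3 = [[4, 8, 8, 8, 4], [8, 4, 8, 4, 8], [8, 8, 8, 8, 8], [8, 4, 8, 4, 8], [4, 8, 8, 8, 4]]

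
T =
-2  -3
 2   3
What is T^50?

[[-2, -3], [2, 3]]

T² = T (a projection; rank 1, trace 1), so T^50 = T.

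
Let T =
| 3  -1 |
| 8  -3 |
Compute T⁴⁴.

[[1, 0], [0, 1]]

T² = I (check: tr T = 0 and det T = -1), so T⁴⁴ = I since 44 is even.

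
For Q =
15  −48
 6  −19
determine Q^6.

[[−5823, 17472], [−2184, 6553]]

tr Q = −4 and det Q = 3, so the characteristic polynomial is λ² − (−4)λ + (3) with roots −3 and −1.
Eigenvectors give P = [[−8, 3], [−3, 1]] with P⁻¹ = [[1, −3], [3, −8]], and Q = P·diag(−3, −1)·P⁻¹.
Then Q^6 = P·diag(729, 1)·P⁻¹ = [[−5832, 3], [−2187, 1]] · [[1, −3], [3, −8]] = [[−5823, 17472], [−2184, 6553]].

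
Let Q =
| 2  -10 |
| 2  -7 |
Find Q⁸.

tr Q = -5 and det Q = 6, so the characteristic polynomial is λ² − (-5)λ + (6) with roots -2 and -3.
Eigenvectors give P = [[5, 2], [2, 1]] with P⁻¹ = [[1, -2], [-2, 5]], and Q = P·diag(-2, -3)·P⁻¹.
Then Q⁸ = P·diag(256, 6561)·P⁻¹ = [[1280, 13122], [512, 6561]] · [[1, -2], [-2, 5]] = [[-24964, 63050], [-12610, 31781]].

[[-24964, 63050], [-12610, 31781]]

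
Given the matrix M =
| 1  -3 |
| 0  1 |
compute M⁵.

[[1, -15], [0, 1]]

M = I + N where N = [[0, -3], [0, 0]] is strictly upper-triangular, so N² = 0.
(I + N)⁵ = I + 5·N = [[1, -15], [0, 1]].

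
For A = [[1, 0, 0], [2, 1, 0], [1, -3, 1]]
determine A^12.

[[1, 0, 0], [24, 1, 0], [-384, -36, 1]]

A = I + N where N = [[0, 0, 0], [2, 0, 0], [1, -3, 0]] is strictly lower-triangular, so N^3 = 0.
(I + N)^12 = I + 12·N + 66·N^2 = [[1, 0, 0], [24, 1, 0], [-384, -36, 1]].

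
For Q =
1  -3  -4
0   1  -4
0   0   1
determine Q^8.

Q = I + N where N = [[0, -3, -4], [0, 0, -4], [0, 0, 0]] is strictly upper-triangular, so N^3 = 0.
(I + N)^8 = I + 8·N + 28·N^2 = [[1, -24, 304], [0, 1, -32], [0, 0, 1]].

[[1, -24, 304], [0, 1, -32], [0, 0, 1]]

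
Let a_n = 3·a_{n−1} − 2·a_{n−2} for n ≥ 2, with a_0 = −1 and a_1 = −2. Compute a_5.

−32

With companion matrix A = [[3, −2], [1, 0]], [a_n, a_{n−1}]ᵀ = A·[a_{n−1}, a_{n−2}]ᵀ, so [a_5, a_4]ᵀ = A⁴·[a_1, a_0]ᵀ.
A⁴ = [[31, −30], [15, −14]], giving [a_5, a_4]ᵀ = [[−32], [−16]].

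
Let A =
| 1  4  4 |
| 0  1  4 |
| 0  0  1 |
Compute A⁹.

A = I + N where N = [[0, 4, 4], [0, 0, 4], [0, 0, 0]] is strictly upper-triangular, so N³ = 0.
(I + N)⁹ = I + 9·N + 36·N² = [[1, 36, 612], [0, 1, 36], [0, 0, 1]].

[[1, 36, 612], [0, 1, 36], [0, 0, 1]]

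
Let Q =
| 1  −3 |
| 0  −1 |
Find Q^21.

[[1, −3], [0, −1]]

Q² = I (check: tr Q = 0 and det Q = −1), so Q^21 = Q since 21 is odd.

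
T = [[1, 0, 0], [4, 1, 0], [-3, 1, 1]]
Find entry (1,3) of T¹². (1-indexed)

T = I + N where N = [[0, 0, 0], [4, 0, 0], [-3, 1, 0]] is strictly lower-triangular, so N³ = 0.
(I + N)¹² = I + 12·N + 66·N² = [[1, 0, 0], [48, 1, 0], [228, 12, 1]].

0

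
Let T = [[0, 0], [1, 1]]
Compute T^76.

T² = T (a projection; rank 1, trace 1), so T^76 = T.

[[0, 0], [1, 1]]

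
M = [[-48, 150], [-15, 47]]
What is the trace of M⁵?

-211

tr M = -1 and det M = -6, so the characteristic polynomial is λ² − (-1)λ + (-6) with roots 2 and -3.
Eigenvectors give P = [[-3, 10], [-1, 3]] with P⁻¹ = [[3, -10], [1, -3]], and M = P·diag(2, -3)·P⁻¹.
Then M⁵ = P·diag(32, -243)·P⁻¹ = [[-96, -2430], [-32, -729]] · [[3, -10], [1, -3]] = [[-2718, 8250], [-825, 2507]].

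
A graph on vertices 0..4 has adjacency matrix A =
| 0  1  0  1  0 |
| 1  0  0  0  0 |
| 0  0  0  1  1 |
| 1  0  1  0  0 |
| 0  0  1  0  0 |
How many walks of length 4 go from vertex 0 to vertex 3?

0

The number of length-4 walks from vertex 0 to vertex 3 is entry (0,3) of A⁴, where A is the adjacency matrix.
A² = [[2, 0, 1, 0, 0], [0, 1, 0, 1, 0], [1, 0, 2, 0, 0], [0, 1, 0, 2, 1], [0, 0, 0, 1, 1]]
A³ = [[0, 2, 0, 3, 1], [2, 0, 1, 0, 0], [0, 1, 0, 3, 2], [3, 0, 3, 0, 0], [1, 0, 2, 0, 0]]
A⁴ = [[5, 0, 4, 0, 0], [0, 2, 0, 3, 1], [4, 0, 5, 0, 0], [0, 3, 0, 6, 3], [0, 1, 0, 3, 2]]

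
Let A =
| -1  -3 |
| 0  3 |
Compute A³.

[[-1, -21], [0, 27]]

A² = [[1, -6], [0, 9]]
A³ = [[-1, -21], [0, 27]]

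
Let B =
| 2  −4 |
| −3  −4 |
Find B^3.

B^2 = [[16, 8], [6, 28]]
B^3 = [[8, −96], [−72, −136]]

[[8, −96], [−72, −136]]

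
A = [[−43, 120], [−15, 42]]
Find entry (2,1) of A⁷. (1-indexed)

tr A = −1 and det A = −6, so the characteristic polynomial is λ² − (−1)λ + (−6) with roots 2 and −3.
Eigenvectors give P = [[−8, −3], [−3, −1]] with P⁻¹ = [[1, −3], [−3, 8]], and A = P·diag(2, −3)·P⁻¹.
Then A⁷ = P·diag(128, −2187)·P⁻¹ = [[−1024, 6561], [−384, 2187]] · [[1, −3], [−3, 8]] = [[−20707, 55560], [−6945, 18648]].

−6945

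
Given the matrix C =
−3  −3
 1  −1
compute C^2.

[[6, 12], [−4, −2]]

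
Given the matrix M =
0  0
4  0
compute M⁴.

[[0, 0], [0, 0]]

M is strictly triangular, hence nilpotent: M² = 0, so M⁴ = 0.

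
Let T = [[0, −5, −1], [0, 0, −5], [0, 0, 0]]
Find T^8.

T is strictly triangular, hence nilpotent: T^3 = 0, so T^8 = 0.

[[0, 0, 0], [0, 0, 0], [0, 0, 0]]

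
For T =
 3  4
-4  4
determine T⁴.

[[-735, -196], [196, -784]]

T² = [[-7, 28], [-28, 0]]
T³ = [[-133, 84], [-84, -112]]
T⁴ = [[-735, -196], [196, -784]]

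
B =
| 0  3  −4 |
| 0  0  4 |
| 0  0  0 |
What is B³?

B is strictly triangular, hence nilpotent: B³ = 0, so B³ = 0.

[[0, 0, 0], [0, 0, 0], [0, 0, 0]]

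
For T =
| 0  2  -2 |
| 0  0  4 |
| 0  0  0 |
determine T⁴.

[[0, 0, 0], [0, 0, 0], [0, 0, 0]]

T is strictly triangular, hence nilpotent: T³ = 0, so T⁴ = 0.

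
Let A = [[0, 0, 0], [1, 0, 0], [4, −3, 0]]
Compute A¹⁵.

[[0, 0, 0], [0, 0, 0], [0, 0, 0]]

A is strictly triangular, hence nilpotent: A³ = 0, so A¹⁵ = 0.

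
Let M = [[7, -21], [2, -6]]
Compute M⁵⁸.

[[7, -21], [2, -6]]

M² = M (a projection; rank 1, trace 1), so M⁵⁸ = M.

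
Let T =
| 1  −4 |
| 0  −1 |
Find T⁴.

T² = I (check: tr T = 0 and det T = −1), so T⁴ = I since 4 is even.

[[1, 0], [0, 1]]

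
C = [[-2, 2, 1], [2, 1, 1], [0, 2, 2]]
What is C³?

[[-16, 20, 12], [18, 13, 15], [4, 26, 22]]

C² = [[8, 0, 2], [-2, 7, 5], [4, 6, 6]]
C³ = [[-16, 20, 12], [18, 13, 15], [4, 26, 22]]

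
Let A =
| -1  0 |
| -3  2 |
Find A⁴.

tr A = 1 and det A = -2, so the characteristic polynomial is λ² − (1)λ + (-2) with roots -1 and 2.
Eigenvectors give P = [[1, 0], [1, -1]] with P⁻¹ = [[1, 0], [1, -1]], and A = P·diag(-1, 2)·P⁻¹.
Then A⁴ = P·diag(1, 16)·P⁻¹ = [[1, 0], [1, -16]] · [[1, 0], [1, -1]] = [[1, 0], [-15, 16]].

[[1, 0], [-15, 16]]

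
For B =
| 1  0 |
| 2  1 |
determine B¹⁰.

B = I + N where N = [[0, 0], [2, 0]] is strictly lower-triangular, so N² = 0.
(I + N)¹⁰ = I + 10·N = [[1, 0], [20, 1]].

[[1, 0], [20, 1]]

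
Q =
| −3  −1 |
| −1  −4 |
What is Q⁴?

[[149, 189], [189, 338]]

Q² = [[10, 7], [7, 17]]
Q³ = [[−37, −38], [−38, −75]]
Q⁴ = [[149, 189], [189, 338]]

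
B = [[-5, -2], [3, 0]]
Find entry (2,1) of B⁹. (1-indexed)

57513

tr B = -5 and det B = 6, so the characteristic polynomial is λ² − (-5)λ + (6) with roots -3 and -2.
Eigenvectors give P = [[-1, -2], [1, 3]] with P⁻¹ = [[-3, -2], [1, 1]], and B = P·diag(-3, -2)·P⁻¹.
Then B⁹ = P·diag(-19683, -512)·P⁻¹ = [[19683, 1024], [-19683, -1536]] · [[-3, -2], [1, 1]] = [[-58025, -38342], [57513, 37830]].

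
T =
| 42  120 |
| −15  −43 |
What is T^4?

tr T = −1 and det T = −6, so the characteristic polynomial is λ² − (−1)λ + (−6) with roots −3 and 2.
Eigenvectors give P = [[−8, −3], [3, 1]] with P⁻¹ = [[1, 3], [−3, −8]], and T = P·diag(−3, 2)·P⁻¹.
Then T^4 = P·diag(81, 16)·P⁻¹ = [[−648, −48], [243, 16]] · [[1, 3], [−3, −8]] = [[−504, −1560], [195, 601]].

[[−504, −1560], [195, 601]]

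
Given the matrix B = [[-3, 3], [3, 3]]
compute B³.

B² = [[18, 0], [0, 18]]
B³ = [[-54, 54], [54, 54]]

[[-54, 54], [54, 54]]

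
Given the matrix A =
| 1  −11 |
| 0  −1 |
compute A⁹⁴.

A² = I (check: tr A = 0 and det A = −1), so A⁹⁴ = I since 94 is even.

[[1, 0], [0, 1]]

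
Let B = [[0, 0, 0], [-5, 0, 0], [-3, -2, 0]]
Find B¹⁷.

[[0, 0, 0], [0, 0, 0], [0, 0, 0]]

B is strictly triangular, hence nilpotent: B³ = 0, so B¹⁷ = 0.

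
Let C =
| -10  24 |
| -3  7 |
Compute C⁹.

[[-4600, 12264], [-1533, 4087]]

tr C = -3 and det C = 2, so the characteristic polynomial is λ² − (-3)λ + (2) with roots -2 and -1.
Eigenvectors give P = [[3, -8], [1, -3]] with P⁻¹ = [[3, -8], [1, -3]], and C = P·diag(-2, -1)·P⁻¹.
Then C⁹ = P·diag(-512, -1)·P⁻¹ = [[-1536, 8], [-512, 3]] · [[3, -8], [1, -3]] = [[-4600, 12264], [-1533, 4087]].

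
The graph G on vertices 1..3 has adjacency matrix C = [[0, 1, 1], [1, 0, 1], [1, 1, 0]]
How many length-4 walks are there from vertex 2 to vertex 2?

6

The number of length-4 walks from vertex 2 to vertex 2 is entry (2,2) of C^4, where C is the adjacency matrix.
C^2 = [[2, 1, 1], [1, 2, 1], [1, 1, 2]]
C^3 = [[2, 3, 3], [3, 2, 3], [3, 3, 2]]
C^4 = [[6, 5, 5], [5, 6, 5], [5, 5, 6]]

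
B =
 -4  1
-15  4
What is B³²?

[[1, 0], [0, 1]]

B² = I (check: tr B = 0 and det B = -1), so B³² = I since 32 is even.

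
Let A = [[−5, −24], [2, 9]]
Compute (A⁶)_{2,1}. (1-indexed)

tr A = 4 and det A = 3, so the characteristic polynomial is λ² − (4)λ + (3) with roots 3 and 1.
Eigenvectors give P = [[−3, 4], [1, −1]] with P⁻¹ = [[1, 4], [1, 3]], and A = P·diag(3, 1)·P⁻¹.
Then A⁶ = P·diag(729, 1)·P⁻¹ = [[−2187, 4], [729, −1]] · [[1, 4], [1, 3]] = [[−2183, −8736], [728, 2913]].

728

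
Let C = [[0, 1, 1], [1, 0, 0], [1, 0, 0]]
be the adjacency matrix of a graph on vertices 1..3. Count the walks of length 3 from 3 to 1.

The number of length-3 walks from vertex 3 to vertex 1 is entry (3,1) of C^3, where C is the adjacency matrix.
C^2 = [[2, 0, 0], [0, 1, 1], [0, 1, 1]]
C^3 = [[0, 2, 2], [2, 0, 0], [2, 0, 0]]

2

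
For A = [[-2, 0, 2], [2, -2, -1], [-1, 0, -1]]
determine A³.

A² = [[2, 0, -6], [-7, 4, 7], [3, 0, -1]]
A³ = [[2, 0, 10], [15, -8, -25], [-5, 0, 7]]

[[2, 0, 10], [15, -8, -25], [-5, 0, 7]]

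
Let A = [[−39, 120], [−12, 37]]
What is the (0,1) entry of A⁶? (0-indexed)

−21840

tr A = −2 and det A = −3, so the characteristic polynomial is λ² − (−2)λ + (−3) with roots 1 and −3.
Eigenvectors give P = [[3, 10], [1, 3]] with P⁻¹ = [[−3, 10], [1, −3]], and A = P·diag(1, −3)·P⁻¹.
Then A⁶ = P·diag(1, 729)·P⁻¹ = [[3, 7290], [1, 2187]] · [[−3, 10], [1, −3]] = [[7281, −21840], [2184, −6551]].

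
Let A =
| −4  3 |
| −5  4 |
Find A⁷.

[[−4, 3], [−5, 4]]

A² = I (check: tr A = 0 and det A = −1), so A⁷ = A since 7 is odd.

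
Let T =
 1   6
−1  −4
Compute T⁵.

tr T = −3 and det T = 2, so the characteristic polynomial is λ² − (−3)λ + (2) with roots −1 and −2.
Eigenvectors give P = [[3, −2], [−1, 1]] with P⁻¹ = [[1, 2], [1, 3]], and T = P·diag(−1, −2)·P⁻¹.
Then T⁵ = P·diag(−1, −32)·P⁻¹ = [[−3, 64], [1, −32]] · [[1, 2], [1, 3]] = [[61, 186], [−31, −94]].

[[61, 186], [−31, −94]]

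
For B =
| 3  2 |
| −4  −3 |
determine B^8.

[[1, 0], [0, 1]]

B² = I (check: tr B = 0 and det B = −1), so B^8 = I since 8 is even.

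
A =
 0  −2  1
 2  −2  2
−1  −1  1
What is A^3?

[[9, 7, −2], [−4, 16, −10], [8, 2, 1]]

A^2 = [[−5, 3, −3], [−6, −2, 0], [−3, 3, −2]]
A^3 = [[9, 7, −2], [−4, 16, −10], [8, 2, 1]]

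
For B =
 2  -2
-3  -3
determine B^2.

[[10, 2], [3, 15]]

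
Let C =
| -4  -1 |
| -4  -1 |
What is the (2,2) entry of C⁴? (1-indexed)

C² = [[20, 5], [20, 5]]
C³ = [[-100, -25], [-100, -25]]
C⁴ = [[500, 125], [500, 125]]

125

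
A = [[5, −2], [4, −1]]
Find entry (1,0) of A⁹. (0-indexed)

tr A = 4 and det A = 3, so the characteristic polynomial is λ² − (4)λ + (3) with roots 3 and 1.
Eigenvectors give P = [[1, 1], [1, 2]] with P⁻¹ = [[2, −1], [−1, 1]], and A = P·diag(3, 1)·P⁻¹.
Then A⁹ = P·diag(19683, 1)·P⁻¹ = [[19683, 1], [19683, 2]] · [[2, −1], [−1, 1]] = [[39365, −19682], [39364, −19681]].

39364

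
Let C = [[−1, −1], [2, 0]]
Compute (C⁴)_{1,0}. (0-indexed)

6

C² = [[−1, 1], [−2, −2]]
C³ = [[3, 1], [−2, 2]]
C⁴ = [[−1, −3], [6, 2]]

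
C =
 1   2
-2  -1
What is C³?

[[-3, -6], [6, 3]]

C² = [[-3, 0], [0, -3]]
C³ = [[-3, -6], [6, 3]]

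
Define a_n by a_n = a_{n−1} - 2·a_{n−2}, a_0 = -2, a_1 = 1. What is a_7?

27

With companion matrix T = [[1, -2], [1, 0]], [a_n, a_{n−1}]ᵀ = T·[a_{n−1}, a_{n−2}]ᵀ, so [a_7, a_6]ᵀ = T⁶·[a_1, a_0]ᵀ.
T⁶ = [[7, -10], [5, 2]], giving [a_7, a_6]ᵀ = [[27], [1]].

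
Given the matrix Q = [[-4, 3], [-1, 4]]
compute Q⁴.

Q² = [[13, 0], [0, 13]]
Q³ = [[-52, 39], [-13, 52]]
Q⁴ = [[169, 0], [0, 169]]

[[169, 0], [0, 169]]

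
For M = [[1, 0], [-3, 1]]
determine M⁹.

[[1, 0], [-27, 1]]

M = I + N where N = [[0, 0], [-3, 0]] is strictly lower-triangular, so N² = 0.
(I + N)⁹ = I + 9·N = [[1, 0], [-27, 1]].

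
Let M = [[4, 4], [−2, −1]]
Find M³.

[[8, 20], [−10, −17]]

M² = [[8, 12], [−6, −7]]
M³ = [[8, 20], [−10, −17]]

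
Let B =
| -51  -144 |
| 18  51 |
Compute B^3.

tr B = 0 and det B = -9, so the characteristic polynomial is λ² − (0)λ + (-9) with roots -3 and 3.
Eigenvectors give P = [[-3, -8], [1, 3]] with P⁻¹ = [[-3, -8], [1, 3]], and B = P·diag(-3, 3)·P⁻¹.
Then B^3 = P·diag(-27, 27)·P⁻¹ = [[81, -216], [-27, 81]] · [[-3, -8], [1, 3]] = [[-459, -1296], [162, 459]].

[[-459, -1296], [162, 459]]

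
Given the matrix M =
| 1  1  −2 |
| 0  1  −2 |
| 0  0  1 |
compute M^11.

M = I + N where N = [[0, 1, −2], [0, 0, −2], [0, 0, 0]] is strictly upper-triangular, so N^3 = 0.
(I + N)^11 = I + 11·N + 55·N^2 = [[1, 11, −132], [0, 1, −22], [0, 0, 1]].

[[1, 11, −132], [0, 1, −22], [0, 0, 1]]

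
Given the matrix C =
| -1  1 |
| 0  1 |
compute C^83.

C² = I (check: tr C = 0 and det C = -1), so C^83 = C since 83 is odd.

[[-1, 1], [0, 1]]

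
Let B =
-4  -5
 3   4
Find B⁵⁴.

B² = I (check: tr B = 0 and det B = -1), so B⁵⁴ = I since 54 is even.

[[1, 0], [0, 1]]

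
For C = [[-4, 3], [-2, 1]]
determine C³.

tr C = -3 and det C = 2, so the characteristic polynomial is λ² − (-3)λ + (2) with roots -1 and -2.
Eigenvectors give P = [[1, 3], [1, 2]] with P⁻¹ = [[-2, 3], [1, -1]], and C = P·diag(-1, -2)·P⁻¹.
Then C³ = P·diag(-1, -8)·P⁻¹ = [[-1, -24], [-1, -16]] · [[-2, 3], [1, -1]] = [[-22, 21], [-14, 13]].

[[-22, 21], [-14, 13]]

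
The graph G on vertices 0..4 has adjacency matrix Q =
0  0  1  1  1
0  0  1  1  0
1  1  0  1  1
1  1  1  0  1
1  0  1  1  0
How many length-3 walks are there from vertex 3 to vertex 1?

The number of length-3 walks from vertex 3 to vertex 1 is entry (3,1) of Q³, where Q is the adjacency matrix.
Q² = [[3, 2, 2, 2, 2], [2, 2, 1, 1, 2], [2, 1, 4, 3, 2], [2, 1, 3, 4, 2], [2, 2, 2, 2, 3]]
Q³ = [[6, 4, 9, 9, 7], [4, 2, 7, 7, 4], [9, 7, 8, 9, 9], [9, 7, 9, 8, 9], [7, 4, 9, 9, 6]]

7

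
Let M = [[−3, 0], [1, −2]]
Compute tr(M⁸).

6817

tr M = −5 and det M = 6, so the characteristic polynomial is λ² − (−5)λ + (6) with roots −3 and −2.
Eigenvectors give P = [[−1, 0], [1, 1]] with P⁻¹ = [[−1, 0], [1, 1]], and M = P·diag(−3, −2)·P⁻¹.
Then M⁸ = P·diag(6561, 256)·P⁻¹ = [[−6561, 0], [6561, 256]] · [[−1, 0], [1, 1]] = [[6561, 0], [−6305, 256]].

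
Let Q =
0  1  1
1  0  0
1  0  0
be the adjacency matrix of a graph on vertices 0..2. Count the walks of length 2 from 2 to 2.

1

The number of length-2 walks from vertex 2 to vertex 2 is entry (2,2) of Q², where Q is the adjacency matrix.
Q² = [[2, 0, 0], [0, 1, 1], [0, 1, 1]]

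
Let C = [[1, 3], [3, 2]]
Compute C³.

C² = [[10, 9], [9, 13]]
C³ = [[37, 48], [48, 53]]

[[37, 48], [48, 53]]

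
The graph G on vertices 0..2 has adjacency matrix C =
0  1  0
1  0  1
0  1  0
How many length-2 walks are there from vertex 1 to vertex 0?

The number of length-2 walks from vertex 1 to vertex 0 is entry (1,0) of C², where C is the adjacency matrix.
C² = [[1, 0, 1], [0, 2, 0], [1, 0, 1]]

0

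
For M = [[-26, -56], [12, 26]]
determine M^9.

[[-6656, -14336], [3072, 6656]]

tr M = 0 and det M = -4, so the characteristic polynomial is λ² − (0)λ + (-4) with roots -2 and 2.
Eigenvectors give P = [[7, -2], [-3, 1]] with P⁻¹ = [[1, 2], [3, 7]], and M = P·diag(-2, 2)·P⁻¹.
Then M^9 = P·diag(-512, 512)·P⁻¹ = [[-3584, -1024], [1536, 512]] · [[1, 2], [3, 7]] = [[-6656, -14336], [3072, 6656]].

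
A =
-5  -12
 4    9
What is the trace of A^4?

tr A = 4 and det A = 3, so the characteristic polynomial is λ² − (4)λ + (3) with roots 1 and 3.
Eigenvectors give P = [[-2, -3], [1, 2]] with P⁻¹ = [[-2, -3], [1, 2]], and A = P·diag(1, 3)·P⁻¹.
Then A^4 = P·diag(1, 81)·P⁻¹ = [[-2, -243], [1, 162]] · [[-2, -3], [1, 2]] = [[-239, -480], [160, 321]].

82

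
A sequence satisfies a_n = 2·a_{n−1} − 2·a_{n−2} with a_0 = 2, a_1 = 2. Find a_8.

With companion matrix C = [[2, −2], [1, 0]], [a_n, a_{n−1}]ᵀ = C·[a_{n−1}, a_{n−2}]ᵀ, so [a_8, a_7]ᵀ = C⁷·[a_1, a_0]ᵀ.
C⁷ = [[0, 16], [−8, 16]], giving [a_8, a_7]ᵀ = [[32], [16]].

32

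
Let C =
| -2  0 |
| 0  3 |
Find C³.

[[-8, 0], [0, 27]]

C² = [[4, 0], [0, 9]]
C³ = [[-8, 0], [0, 27]]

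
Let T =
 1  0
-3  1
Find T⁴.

T = I + N where N = [[0, 0], [-3, 0]] is strictly lower-triangular, so N² = 0.
(I + N)⁴ = I + 4·N = [[1, 0], [-12, 1]].

[[1, 0], [-12, 1]]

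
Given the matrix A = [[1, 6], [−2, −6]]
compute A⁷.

tr A = −5 and det A = 6, so the characteristic polynomial is λ² − (−5)λ + (6) with roots −3 and −2.
Eigenvectors give P = [[3, 2], [−2, −1]] with P⁻¹ = [[−1, −2], [2, 3]], and A = P·diag(−3, −2)·P⁻¹.
Then A⁷ = P·diag(−2187, −128)·P⁻¹ = [[−6561, −256], [4374, 128]] · [[−1, −2], [2, 3]] = [[6049, 12354], [−4118, −8364]].

[[6049, 12354], [−4118, −8364]]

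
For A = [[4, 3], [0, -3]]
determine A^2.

[[16, 3], [0, 9]]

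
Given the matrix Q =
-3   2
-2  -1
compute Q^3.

Q^2 = [[5, -8], [8, -3]]
Q^3 = [[1, 18], [-18, 19]]

[[1, 18], [-18, 19]]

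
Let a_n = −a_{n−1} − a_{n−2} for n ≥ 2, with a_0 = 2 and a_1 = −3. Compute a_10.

−3

With companion matrix T = [[−1, −1], [1, 0]], [a_n, a_{n−1}]ᵀ = T·[a_{n−1}, a_{n−2}]ᵀ, so [a_10, a_9]ᵀ = T⁹·[a_1, a_0]ᵀ.
T⁹ = [[1, 0], [0, 1]], giving [a_10, a_9]ᵀ = [[−3], [2]].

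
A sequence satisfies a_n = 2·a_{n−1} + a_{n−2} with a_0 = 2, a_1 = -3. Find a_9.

-2139

With companion matrix A = [[2, 1], [1, 0]], [a_n, a_{n−1}]ᵀ = A·[a_{n−1}, a_{n−2}]ᵀ, so [a_9, a_8]ᵀ = A⁸·[a_1, a_0]ᵀ.
A⁸ = [[985, 408], [408, 169]], giving [a_9, a_8]ᵀ = [[-2139], [-886]].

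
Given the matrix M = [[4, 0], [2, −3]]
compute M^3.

[[64, 0], [26, −27]]

M^2 = [[16, 0], [2, 9]]
M^3 = [[64, 0], [26, −27]]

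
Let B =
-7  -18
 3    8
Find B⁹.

tr B = 1 and det B = -2, so the characteristic polynomial is λ² − (1)λ + (-2) with roots -1 and 2.
Eigenvectors give P = [[-3, -2], [1, 1]] with P⁻¹ = [[-1, -2], [1, 3]], and B = P·diag(-1, 2)·P⁻¹.
Then B⁹ = P·diag(-1, 512)·P⁻¹ = [[3, -1024], [-1, 512]] · [[-1, -2], [1, 3]] = [[-1027, -3078], [513, 1538]].

[[-1027, -3078], [513, 1538]]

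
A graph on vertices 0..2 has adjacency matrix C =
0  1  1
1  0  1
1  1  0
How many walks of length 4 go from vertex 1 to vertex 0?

The number of length-4 walks from vertex 1 to vertex 0 is entry (1,0) of C⁴, where C is the adjacency matrix.
C² = [[2, 1, 1], [1, 2, 1], [1, 1, 2]]
C³ = [[2, 3, 3], [3, 2, 3], [3, 3, 2]]
C⁴ = [[6, 5, 5], [5, 6, 5], [5, 5, 6]]

5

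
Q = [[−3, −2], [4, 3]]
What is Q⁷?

[[−3, −2], [4, 3]]

Q² = I (check: tr Q = 0 and det Q = −1), so Q⁷ = Q since 7 is odd.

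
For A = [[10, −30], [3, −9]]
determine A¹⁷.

A² = A (a projection; rank 1, trace 1), so A¹⁷ = A.

[[10, −30], [3, −9]]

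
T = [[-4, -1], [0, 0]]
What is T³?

[[-64, -16], [0, 0]]

T² = [[16, 4], [0, 0]]
T³ = [[-64, -16], [0, 0]]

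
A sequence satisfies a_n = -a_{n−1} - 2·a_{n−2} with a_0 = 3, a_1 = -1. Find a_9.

-1

With companion matrix M = [[-1, -2], [1, 0]], [a_n, a_{n−1}]ᵀ = M·[a_{n−1}, a_{n−2}]ᵀ, so [a_9, a_8]ᵀ = M^8·[a_1, a_0]ᵀ.
M^8 = [[-17, -6], [3, -14]], giving [a_9, a_8]ᵀ = [[-1], [-45]].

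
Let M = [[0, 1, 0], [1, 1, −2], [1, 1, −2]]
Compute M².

[[1, 1, −2], [−1, 0, 2], [−1, 0, 2]]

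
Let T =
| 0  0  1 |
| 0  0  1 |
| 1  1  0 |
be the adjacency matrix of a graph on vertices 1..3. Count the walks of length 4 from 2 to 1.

2

The number of length-4 walks from vertex 2 to vertex 1 is entry (2,1) of T⁴, where T is the adjacency matrix.
T² = [[1, 1, 0], [1, 1, 0], [0, 0, 2]]
T³ = [[0, 0, 2], [0, 0, 2], [2, 2, 0]]
T⁴ = [[2, 2, 0], [2, 2, 0], [0, 0, 4]]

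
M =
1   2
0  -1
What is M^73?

M² = I (check: tr M = 0 and det M = -1), so M^73 = M since 73 is odd.

[[1, 2], [0, -1]]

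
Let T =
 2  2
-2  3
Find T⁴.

T² = [[0, 10], [-10, 5]]
T³ = [[-20, 30], [-30, -5]]
T⁴ = [[-100, 50], [-50, -75]]

[[-100, 50], [-50, -75]]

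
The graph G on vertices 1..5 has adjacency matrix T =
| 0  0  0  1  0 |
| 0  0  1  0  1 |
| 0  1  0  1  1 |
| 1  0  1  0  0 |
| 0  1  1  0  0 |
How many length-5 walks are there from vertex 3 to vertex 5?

The number of length-5 walks from vertex 3 to vertex 5 is entry (3,5) of T^5, where T is the adjacency matrix.
T^2 = [[1, 0, 1, 0, 0], [0, 2, 1, 1, 1], [1, 1, 3, 0, 1], [0, 1, 0, 2, 1], [0, 1, 1, 1, 2]]
T^3 = [[0, 1, 0, 2, 1], [1, 2, 4, 1, 3], [0, 4, 2, 4, 4], [2, 1, 4, 0, 1], [1, 3, 4, 1, 2]]
T^4 = [[2, 1, 4, 0, 1], [1, 7, 6, 5, 6], [4, 6, 12, 2, 6], [0, 5, 2, 6, 5], [1, 6, 6, 5, 7]]
T^5 = [[0, 5, 2, 6, 5], [5, 12, 18, 7, 13], [2, 18, 14, 16, 18], [6, 7, 16, 2, 7], [5, 13, 18, 7, 12]]

18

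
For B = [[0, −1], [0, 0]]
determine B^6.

[[0, 0], [0, 0]]

B is strictly triangular, hence nilpotent: B^2 = 0, so B^6 = 0.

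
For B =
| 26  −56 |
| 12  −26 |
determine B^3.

[[104, −224], [48, −104]]

tr B = 0 and det B = −4, so the characteristic polynomial is λ² − (0)λ + (−4) with roots 2 and −2.
Eigenvectors give P = [[7, 2], [3, 1]] with P⁻¹ = [[1, −2], [−3, 7]], and B = P·diag(2, −2)·P⁻¹.
Then B^3 = P·diag(8, −8)·P⁻¹ = [[56, −16], [24, −8]] · [[1, −2], [−3, 7]] = [[104, −224], [48, −104]].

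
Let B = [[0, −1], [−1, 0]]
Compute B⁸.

B² = I (check: tr B = 0 and det B = −1), so B⁸ = I since 8 is even.

[[1, 0], [0, 1]]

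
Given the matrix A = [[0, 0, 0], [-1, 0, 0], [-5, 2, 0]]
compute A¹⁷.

[[0, 0, 0], [0, 0, 0], [0, 0, 0]]

A is strictly triangular, hence nilpotent: A³ = 0, so A¹⁷ = 0.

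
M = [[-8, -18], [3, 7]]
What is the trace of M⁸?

tr M = -1 and det M = -2, so the characteristic polynomial is λ² − (-1)λ + (-2) with roots 1 and -2.
Eigenvectors give P = [[-2, -3], [1, 1]] with P⁻¹ = [[1, 3], [-1, -2]], and M = P·diag(1, -2)·P⁻¹.
Then M⁸ = P·diag(1, 256)·P⁻¹ = [[-2, -768], [1, 256]] · [[1, 3], [-1, -2]] = [[766, 1530], [-255, -509]].

257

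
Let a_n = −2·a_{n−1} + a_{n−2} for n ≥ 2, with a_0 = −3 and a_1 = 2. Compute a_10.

With companion matrix C = [[−2, 1], [1, 0]], [a_n, a_{n−1}]ᵀ = C·[a_{n−1}, a_{n−2}]ᵀ, so [a_10, a_9]ᵀ = C^9·[a_1, a_0]ᵀ.
C^9 = [[−2378, 985], [985, −408]], giving [a_10, a_9]ᵀ = [[−7711], [3194]].

−7711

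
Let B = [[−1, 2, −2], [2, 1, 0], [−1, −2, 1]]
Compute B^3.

[[1, 18, −14], [14, 13, −4], [−11, −20, 11]]

B^2 = [[7, 4, 0], [0, 5, −4], [−4, −6, 3]]
B^3 = [[1, 18, −14], [14, 13, −4], [−11, −20, 11]]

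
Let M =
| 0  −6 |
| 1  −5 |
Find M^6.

tr M = −5 and det M = 6, so the characteristic polynomial is λ² − (−5)λ + (6) with roots −3 and −2.
Eigenvectors give P = [[−2, −3], [−1, −1]] with P⁻¹ = [[1, −3], [−1, 2]], and M = P·diag(−3, −2)·P⁻¹.
Then M^6 = P·diag(729, 64)·P⁻¹ = [[−1458, −192], [−729, −64]] · [[1, −3], [−1, 2]] = [[−1266, 3990], [−665, 2059]].

[[−1266, 3990], [−665, 2059]]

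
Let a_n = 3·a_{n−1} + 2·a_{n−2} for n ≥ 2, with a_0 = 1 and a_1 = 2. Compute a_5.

With companion matrix M = [[3, 2], [1, 0]], [a_n, a_{n−1}]ᵀ = M·[a_{n−1}, a_{n−2}]ᵀ, so [a_5, a_4]ᵀ = M^4·[a_1, a_0]ᵀ.
M^4 = [[139, 78], [39, 22]], giving [a_5, a_4]ᵀ = [[356], [100]].

356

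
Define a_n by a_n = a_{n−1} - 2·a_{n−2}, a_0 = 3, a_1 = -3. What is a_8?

-33

With companion matrix Q = [[1, -2], [1, 0]], [a_n, a_{n−1}]ᵀ = Q·[a_{n−1}, a_{n−2}]ᵀ, so [a_8, a_7]ᵀ = Q⁷·[a_1, a_0]ᵀ.
Q⁷ = [[-3, -14], [7, -10]], giving [a_8, a_7]ᵀ = [[-33], [-51]].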